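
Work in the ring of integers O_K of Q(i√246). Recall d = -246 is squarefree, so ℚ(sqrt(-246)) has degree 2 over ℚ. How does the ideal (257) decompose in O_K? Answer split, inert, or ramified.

split

Since -246 ≢ 1 mod 4, the ring of integers is ℤ[√-246] with discriminant 4·(-246) = -984.
Since gcd(257, -984) = 1 the prime 257 does not ramify.
Euler's criterion: (-246)^128 mod 257 = 1. Thus (-246|257) = 1.
Legendre symbol 1 ⇒ 257 is split.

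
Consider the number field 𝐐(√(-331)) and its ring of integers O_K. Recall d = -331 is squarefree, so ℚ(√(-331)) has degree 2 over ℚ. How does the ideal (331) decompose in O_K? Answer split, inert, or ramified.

ramified

d = -331 ≡ 1 (mod 4), so O_K = ℤ[(1+√-331)/2] and disc(K) = d = -331.
Ramification test: 331 | -331. The prime 331 ramifies in K.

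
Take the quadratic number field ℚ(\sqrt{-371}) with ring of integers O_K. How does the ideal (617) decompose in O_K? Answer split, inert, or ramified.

-371 mod 4 = 1, hence disc K = -371 and O_K = ℤ[(1+√-371)/2].
disc(K) = -371 is not divisible by 617; 617 is unramified.
Compute (-371/617) via Euler: 246^((617-1)/2) mod 617 = 616, so (-371/617) = -1.
d is a non-residue mod p, hence 617 remains inert in O_K.

remains prime (inert)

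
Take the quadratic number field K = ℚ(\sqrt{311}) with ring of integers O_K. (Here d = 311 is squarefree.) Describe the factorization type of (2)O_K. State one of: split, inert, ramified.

d = 311 ≡ 3 (mod 4), so O_K = ℤ[√311] and disc(K) = 4d = 1244.
Ramification test: 2 | 1244. The prime 2 ramifies in K.

ramifies in O_K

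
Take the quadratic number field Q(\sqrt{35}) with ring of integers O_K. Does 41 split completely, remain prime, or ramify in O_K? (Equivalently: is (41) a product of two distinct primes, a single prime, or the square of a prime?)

41 remains inert

Since 35 ≢ 1 mod 4, the ring of integers is ℤ[√35] with discriminant 4·35 = 140.
disc(K) = 140 is not divisible by 41; 41 is unramified.
(35/41) = 35^20 mod 41 = 40, giving Legendre symbol -1.
d is a non-residue mod p, hence 41 remains inert in O_K.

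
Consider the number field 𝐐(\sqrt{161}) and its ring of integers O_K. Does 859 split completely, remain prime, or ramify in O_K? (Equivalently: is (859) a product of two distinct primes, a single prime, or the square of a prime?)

inert

Since 161 ≡ 1 mod 4, the ring of integers is ℤ[(1+√161)/2] with discriminant 161.
859 ∤ 161, so 859 is unramified.
(161/859) = 161^429 mod 859 = 858, giving Legendre symbol -1.
Legendre symbol -1 ⇒ 859 is inert.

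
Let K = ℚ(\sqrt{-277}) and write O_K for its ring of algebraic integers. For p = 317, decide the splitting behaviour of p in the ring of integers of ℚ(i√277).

Since -277 ≢ 1 mod 4, the ring of integers is ℤ[√-277] with discriminant 4·(-277) = -1108.
317 ∤ -1108, so 317 is unramified.
Compute (-277/317) via Euler: 40^((317-1)/2) mod 317 = 1, so (-277/317) = 1.
d is a quadratic residue mod p, hence 317 splits in O_K.

splits completely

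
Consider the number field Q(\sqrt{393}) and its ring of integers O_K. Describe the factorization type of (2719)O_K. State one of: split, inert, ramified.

2719 splits in O_K

393 mod 4 = 1, hence disc K = 393 and O_K = ℤ[(1+√393)/2].
disc(K) = 393 is not divisible by 2719; 2719 is unramified.
Euler's criterion: 393^1359 mod 2719 = 1. Thus (393|2719) = 1.
d is a quadratic residue mod p, hence 2719 splits in O_K.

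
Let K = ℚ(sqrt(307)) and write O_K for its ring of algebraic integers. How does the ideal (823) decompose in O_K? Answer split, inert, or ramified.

Since 307 ≢ 1 mod 4, the ring of integers is ℤ[√307] with discriminant 4·307 = 1228.
823 ∤ 1228, so 823 is unramified.
Legendre symbol by Euler's criterion: (307/823) ≡ 307^411 ≡ 822 (mod 823), i.e. (307/823) = -1.
d is a non-residue mod p, hence 823 remains inert in O_K.

inert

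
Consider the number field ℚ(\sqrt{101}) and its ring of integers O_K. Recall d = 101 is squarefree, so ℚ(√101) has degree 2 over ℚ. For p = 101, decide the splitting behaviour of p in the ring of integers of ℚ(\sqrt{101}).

ramified

d = 101 ≡ 1 (mod 4), so O_K = ℤ[(1+√101)/2] and disc(K) = d = 101.
101 divides disc(K) = 101, so 101 ramifies.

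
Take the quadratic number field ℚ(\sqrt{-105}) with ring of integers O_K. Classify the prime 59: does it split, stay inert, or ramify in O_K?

p is inert

Since -105 ≢ 1 mod 4, the ring of integers is ℤ[√-105] with discriminant 4·(-105) = -420.
59 ∤ -420, so 59 is unramified.
Legendre symbol by Euler's criterion: (-105/59) ≡ (-105)^29 ≡ 58 (mod 59), i.e. (-105/59) = -1.
(-105/59) = -1, so 59 is inert.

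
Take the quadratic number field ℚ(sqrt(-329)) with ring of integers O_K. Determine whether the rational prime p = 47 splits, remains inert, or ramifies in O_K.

ramified

d = -329 ≡ 3 (mod 4), so O_K = ℤ[√-329] and disc(K) = 4d = -1316.
Ramification test: 47 | -1316. The prime 47 ramifies in K.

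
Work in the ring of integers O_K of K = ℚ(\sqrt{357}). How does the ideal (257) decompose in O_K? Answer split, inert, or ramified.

357 mod 4 = 1, hence disc K = 357 and O_K = ℤ[(1+√357)/2].
disc(K) = 357 is not divisible by 257; 257 is unramified.
Compute (357/257) via Euler: 100^((257-1)/2) mod 257 = 1, so (357/257) = 1.
(357/257) = 1, so 257 splits.

splits completely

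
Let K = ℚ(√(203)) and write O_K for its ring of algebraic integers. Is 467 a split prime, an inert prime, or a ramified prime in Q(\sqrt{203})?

remains prime (inert)

Since 203 ≢ 1 mod 4, the ring of integers is ℤ[√203] with discriminant 4·203 = 812.
467 ∤ 812, so 467 is unramified.
(203/467) = 203^233 mod 467 = 466, giving Legendre symbol -1.
(203/467) = -1, so 467 is inert.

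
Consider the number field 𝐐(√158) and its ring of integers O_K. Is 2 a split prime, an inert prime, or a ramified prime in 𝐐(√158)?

Since 158 ≢ 1 mod 4, the ring of integers is ℤ[√158] with discriminant 4·158 = 632.
Ramification test: 2 | 632. The prime 2 ramifies in K.

ramified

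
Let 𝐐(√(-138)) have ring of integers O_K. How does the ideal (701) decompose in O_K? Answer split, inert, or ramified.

remains prime (inert)

d = -138 ≡ 2 (mod 4), so O_K = ℤ[√-138] and disc(K) = 4d = -552.
701 ∤ -552, so 701 is unramified.
Legendre symbol by Euler's criterion: (-138/701) ≡ (-138)^350 ≡ 700 (mod 701), i.e. (-138/701) = -1.
d is a non-residue mod p, hence 701 remains inert in O_K.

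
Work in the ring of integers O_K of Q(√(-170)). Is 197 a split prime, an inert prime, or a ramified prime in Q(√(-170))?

Since -170 ≢ 1 mod 4, the ring of integers is ℤ[√-170] with discriminant 4·(-170) = -680.
disc(K) = -680 is not divisible by 197; 197 is unramified.
Legendre symbol by Euler's criterion: (-170/197) ≡ (-170)^98 ≡ 196 (mod 197), i.e. (-170/197) = -1.
d is a non-residue mod p, hence 197 remains inert in O_K.

197 remains inert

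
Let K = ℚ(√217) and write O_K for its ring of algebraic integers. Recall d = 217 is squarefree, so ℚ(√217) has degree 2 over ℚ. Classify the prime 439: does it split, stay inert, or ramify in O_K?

p is inert

d = 217 ≡ 1 (mod 4), so O_K = ℤ[(1+√217)/2] and disc(K) = d = 217.
disc(K) = 217 is not divisible by 439; 439 is unramified.
Euler's criterion: 217^219 mod 439 = 438. Thus (217|439) = -1.
Legendre symbol -1 ⇒ 439 is inert.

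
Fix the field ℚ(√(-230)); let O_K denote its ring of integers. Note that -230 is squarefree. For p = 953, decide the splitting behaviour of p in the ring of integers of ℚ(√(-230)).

split — (953) = 𝔭₁𝔭₂ with 𝔭₁ ≠ 𝔭₂

d = -230 ≡ 2 (mod 4), so O_K = ℤ[√-230] and disc(K) = 4d = -920.
Since gcd(953, -920) = 1 the prime 953 does not ramify.
Compute (-230/953) via Euler: 723^((953-1)/2) mod 953 = 1, so (-230/953) = 1.
Legendre symbol 1 ⇒ 953 is split.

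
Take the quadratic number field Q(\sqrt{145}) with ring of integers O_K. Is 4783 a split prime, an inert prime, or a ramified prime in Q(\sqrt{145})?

split — (4783) = 𝔭₁𝔭₂ with 𝔭₁ ≠ 𝔭₂

145 mod 4 = 1, hence disc K = 145 and O_K = ℤ[(1+√145)/2].
4783 ∤ 145, so 4783 is unramified.
Compute (145/4783) via Euler: 145^((4783-1)/2) mod 4783 = 1, so (145/4783) = 1.
Legendre symbol 1 ⇒ 4783 is split.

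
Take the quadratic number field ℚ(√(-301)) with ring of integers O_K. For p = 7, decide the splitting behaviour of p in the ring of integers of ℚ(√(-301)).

7 is ramified

Since -301 ≢ 1 mod 4, the ring of integers is ℤ[√-301] with discriminant 4·(-301) = -1204.
Ramification test: 7 | -1204. The prime 7 ramifies in K.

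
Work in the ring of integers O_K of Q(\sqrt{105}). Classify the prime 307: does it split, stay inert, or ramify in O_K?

307 splits in O_K

Since 105 ≡ 1 mod 4, the ring of integers is ℤ[(1+√105)/2] with discriminant 105.
307 ∤ 105, so 307 is unramified.
(105/307) = 105^153 mod 307 = 1, giving Legendre symbol 1.
Legendre symbol 1 ⇒ 307 is split.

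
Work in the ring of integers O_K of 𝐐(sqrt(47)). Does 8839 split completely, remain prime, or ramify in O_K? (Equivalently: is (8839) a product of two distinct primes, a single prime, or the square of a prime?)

47 mod 4 = 3, hence disc K = 4·47 = 188 and O_K = ℤ[√47].
disc(K) = 188 is not divisible by 8839; 8839 is unramified.
Compute (47/8839) via Euler: 47^((8839-1)/2) mod 8839 = 8838, so (47/8839) = -1.
Legendre symbol -1 ⇒ 8839 is inert.

p is inert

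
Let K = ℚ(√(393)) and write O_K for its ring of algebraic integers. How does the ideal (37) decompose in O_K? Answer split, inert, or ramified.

Since 393 ≡ 1 mod 4, the ring of integers is ℤ[(1+√393)/2] with discriminant 393.
disc(K) = 393 is not divisible by 37; 37 is unramified.
Legendre symbol by Euler's criterion: (393/37) ≡ 393^18 ≡ 36 (mod 37), i.e. (393/37) = -1.
Legendre symbol -1 ⇒ 37 is inert.

remains prime (inert)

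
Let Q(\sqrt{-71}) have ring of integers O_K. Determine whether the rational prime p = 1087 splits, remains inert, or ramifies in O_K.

p is inert

d = -71 ≡ 1 (mod 4), so O_K = ℤ[(1+√-71)/2] and disc(K) = d = -71.
Since gcd(1087, -71) = 1 the prime 1087 does not ramify.
(-71/1087) = 1016^543 mod 1087 = 1086, giving Legendre symbol -1.
d is a non-residue mod p, hence 1087 remains inert in O_K.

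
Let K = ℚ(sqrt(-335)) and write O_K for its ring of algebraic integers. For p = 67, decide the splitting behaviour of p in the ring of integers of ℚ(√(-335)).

d = -335 ≡ 1 (mod 4), so O_K = ℤ[(1+√-335)/2] and disc(K) = d = -335.
Ramification test: 67 | -335. The prime 67 ramifies in K.

p ramifies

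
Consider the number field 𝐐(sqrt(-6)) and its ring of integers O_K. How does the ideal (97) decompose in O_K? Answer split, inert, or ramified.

split — (97) = 𝔭₁𝔭₂ with 𝔭₁ ≠ 𝔭₂

d = -6 ≡ 2 (mod 4), so O_K = ℤ[√-6] and disc(K) = 4d = -24.
97 ∤ -24, so 97 is unramified.
(-6/97) = 91^48 mod 97 = 1, giving Legendre symbol 1.
Legendre symbol 1 ⇒ 97 is split.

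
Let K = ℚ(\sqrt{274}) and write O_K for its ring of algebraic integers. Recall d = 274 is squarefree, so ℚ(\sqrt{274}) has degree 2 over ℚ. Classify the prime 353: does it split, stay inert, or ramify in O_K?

353 remains inert

Since 274 ≢ 1 mod 4, the ring of integers is ℤ[√274] with discriminant 4·274 = 1096.
353 ∤ 1096, so 353 is unramified.
Euler's criterion: 274^176 mod 353 = 352. Thus (274|353) = -1.
Legendre symbol -1 ⇒ 353 is inert.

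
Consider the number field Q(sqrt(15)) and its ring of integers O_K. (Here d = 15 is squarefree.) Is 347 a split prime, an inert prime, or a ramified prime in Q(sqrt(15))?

d = 15 ≡ 3 (mod 4), so O_K = ℤ[√15] and disc(K) = 4d = 60.
disc(K) = 60 is not divisible by 347; 347 is unramified.
Legendre symbol by Euler's criterion: (15/347) ≡ 15^173 ≡ 346 (mod 347), i.e. (15/347) = -1.
d is a non-residue mod p, hence 347 remains inert in O_K.

remains prime (inert)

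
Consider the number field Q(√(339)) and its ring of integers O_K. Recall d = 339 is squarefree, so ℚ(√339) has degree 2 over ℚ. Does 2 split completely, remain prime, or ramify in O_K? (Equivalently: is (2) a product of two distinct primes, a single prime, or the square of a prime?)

Since 339 ≢ 1 mod 4, the ring of integers is ℤ[√339] with discriminant 4·339 = 1356.
Ramification test: 2 | 1356. The prime 2 ramifies in K.

2 is ramified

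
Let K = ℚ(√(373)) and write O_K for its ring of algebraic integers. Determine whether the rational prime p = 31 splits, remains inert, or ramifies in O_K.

p splits

Since 373 ≡ 1 mod 4, the ring of integers is ℤ[(1+√373)/2] with discriminant 373.
31 ∤ 373, so 31 is unramified.
Legendre symbol by Euler's criterion: (373/31) ≡ 373^15 ≡ 1 (mod 31), i.e. (373/31) = 1.
(373/31) = 1, so 31 splits.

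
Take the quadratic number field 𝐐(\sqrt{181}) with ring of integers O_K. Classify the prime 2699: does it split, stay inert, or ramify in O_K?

2699 splits in O_K

181 mod 4 = 1, hence disc K = 181 and O_K = ℤ[(1+√181)/2].
Since gcd(2699, 181) = 1 the prime 2699 does not ramify.
Compute (181/2699) via Euler: 181^((2699-1)/2) mod 2699 = 1, so (181/2699) = 1.
(181/2699) = 1, so 2699 splits.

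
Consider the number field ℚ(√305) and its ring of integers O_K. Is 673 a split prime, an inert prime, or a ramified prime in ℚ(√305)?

673 splits in O_K

Since 305 ≡ 1 mod 4, the ring of integers is ℤ[(1+√305)/2] with discriminant 305.
disc(K) = 305 is not divisible by 673; 673 is unramified.
Euler's criterion: 305^336 mod 673 = 1. Thus (305|673) = 1.
Legendre symbol 1 ⇒ 673 is split.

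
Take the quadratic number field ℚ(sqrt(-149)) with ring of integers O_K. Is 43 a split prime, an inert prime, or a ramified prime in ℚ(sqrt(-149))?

split

d = -149 ≡ 3 (mod 4), so O_K = ℤ[√-149] and disc(K) = 4d = -596.
Since gcd(43, -596) = 1 the prime 43 does not ramify.
Compute (-149/43) via Euler: 23^((43-1)/2) mod 43 = 1, so (-149/43) = 1.
Legendre symbol 1 ⇒ 43 is split.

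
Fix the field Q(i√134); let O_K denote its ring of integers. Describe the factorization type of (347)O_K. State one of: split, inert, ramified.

split — (347) = 𝔭₁𝔭₂ with 𝔭₁ ≠ 𝔭₂

d = -134 ≡ 2 (mod 4), so O_K = ℤ[√-134] and disc(K) = 4d = -536.
347 ∤ -536, so 347 is unramified.
(-134/347) = 213^173 mod 347 = 1, giving Legendre symbol 1.
Legendre symbol 1 ⇒ 347 is split.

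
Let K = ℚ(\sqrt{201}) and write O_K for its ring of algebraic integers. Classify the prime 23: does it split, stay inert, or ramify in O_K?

inert — (23) stays prime in O_K

Since 201 ≡ 1 mod 4, the ring of integers is ℤ[(1+√201)/2] with discriminant 201.
23 ∤ 201, so 23 is unramified.
Legendre symbol by Euler's criterion: (201/23) ≡ 201^11 ≡ 22 (mod 23), i.e. (201/23) = -1.
d is a non-residue mod p, hence 23 remains inert in O_K.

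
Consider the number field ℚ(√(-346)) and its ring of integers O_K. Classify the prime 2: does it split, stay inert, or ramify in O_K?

Since -346 ≢ 1 mod 4, the ring of integers is ℤ[√-346] with discriminant 4·(-346) = -1384.
disc(K) = -1384 = 2·(-692), so p = 2 is ramified.

ramifies in O_K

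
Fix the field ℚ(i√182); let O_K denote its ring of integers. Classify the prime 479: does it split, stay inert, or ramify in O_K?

split — (479) = 𝔭₁𝔭₂ with 𝔭₁ ≠ 𝔭₂

d = -182 ≡ 2 (mod 4), so O_K = ℤ[√-182] and disc(K) = 4d = -728.
479 ∤ -728, so 479 is unramified.
Euler's criterion: (-182)^239 mod 479 = 1. Thus (-182|479) = 1.
(-182/479) = 1, so 479 splits.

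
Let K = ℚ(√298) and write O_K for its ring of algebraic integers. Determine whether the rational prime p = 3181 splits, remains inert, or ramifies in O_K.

split

d = 298 ≡ 2 (mod 4), so O_K = ℤ[√298] and disc(K) = 4d = 1192.
disc(K) = 1192 is not divisible by 3181; 3181 is unramified.
Legendre symbol by Euler's criterion: (298/3181) ≡ 298^1590 ≡ 1 (mod 3181), i.e. (298/3181) = 1.
d is a quadratic residue mod p, hence 3181 splits in O_K.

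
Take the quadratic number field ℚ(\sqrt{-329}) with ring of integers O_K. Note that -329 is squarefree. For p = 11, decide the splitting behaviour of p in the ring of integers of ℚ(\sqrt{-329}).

11 splits in O_K

d = -329 ≡ 3 (mod 4), so O_K = ℤ[√-329] and disc(K) = 4d = -1316.
11 ∤ -1316, so 11 is unramified.
Euler's criterion: (-329)^5 mod 11 = 1. Thus (-329|11) = 1.
d is a quadratic residue mod p, hence 11 splits in O_K.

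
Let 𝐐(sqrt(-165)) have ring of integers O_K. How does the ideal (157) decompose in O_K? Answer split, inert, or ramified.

-165 mod 4 = 3, hence disc K = 4·(-165) = -660 and O_K = ℤ[√-165].
157 ∤ -660, so 157 is unramified.
Compute (-165/157) via Euler: 149^((157-1)/2) mod 157 = 156, so (-165/157) = -1.
(-165/157) = -1, so 157 is inert.

inert — (157) stays prime in O_K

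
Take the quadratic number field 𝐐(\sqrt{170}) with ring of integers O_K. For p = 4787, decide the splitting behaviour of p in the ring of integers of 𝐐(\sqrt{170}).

d = 170 ≡ 2 (mod 4), so O_K = ℤ[√170] and disc(K) = 4d = 680.
Since gcd(4787, 680) = 1 the prime 4787 does not ramify.
Legendre symbol by Euler's criterion: (170/4787) ≡ 170^2393 ≡ 4786 (mod 4787), i.e. (170/4787) = -1.
(170/4787) = -1, so 4787 is inert.

p is inert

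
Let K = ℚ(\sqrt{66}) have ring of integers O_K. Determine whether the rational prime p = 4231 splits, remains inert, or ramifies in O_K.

inert

Since 66 ≢ 1 mod 4, the ring of integers is ℤ[√66] with discriminant 4·66 = 264.
4231 ∤ 264, so 4231 is unramified.
Euler's criterion: 66^2115 mod 4231 = 4230. Thus (66|4231) = -1.
Legendre symbol -1 ⇒ 4231 is inert.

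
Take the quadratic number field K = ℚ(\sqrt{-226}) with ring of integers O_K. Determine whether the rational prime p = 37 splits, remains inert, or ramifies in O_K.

-226 mod 4 = 2, hence disc K = 4·(-226) = -904 and O_K = ℤ[√-226].
disc(K) = -904 is not divisible by 37; 37 is unramified.
(-226/37) = 33^18 mod 37 = 1, giving Legendre symbol 1.
d is a quadratic residue mod p, hence 37 splits in O_K.

split — (37) = 𝔭₁𝔭₂ with 𝔭₁ ≠ 𝔭₂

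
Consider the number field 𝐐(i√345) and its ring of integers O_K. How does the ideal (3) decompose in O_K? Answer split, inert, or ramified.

ramifies in O_K

d = -345 ≡ 3 (mod 4), so O_K = ℤ[√-345] and disc(K) = 4d = -1380.
Ramification test: 3 | -1380. The prime 3 ramifies in K.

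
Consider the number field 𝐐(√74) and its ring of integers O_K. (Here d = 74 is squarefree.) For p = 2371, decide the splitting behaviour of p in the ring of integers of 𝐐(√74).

2371 remains inert

Since 74 ≢ 1 mod 4, the ring of integers is ℤ[√74] with discriminant 4·74 = 296.
disc(K) = 296 is not divisible by 2371; 2371 is unramified.
Euler's criterion: 74^1185 mod 2371 = 2370. Thus (74|2371) = -1.
Legendre symbol -1 ⇒ 2371 is inert.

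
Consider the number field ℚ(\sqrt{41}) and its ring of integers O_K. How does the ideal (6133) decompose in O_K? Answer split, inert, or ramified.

d = 41 ≡ 1 (mod 4), so O_K = ℤ[(1+√41)/2] and disc(K) = d = 41.
Since gcd(6133, 41) = 1 the prime 6133 does not ramify.
Euler's criterion: 41^3066 mod 6133 = 6132. Thus (41|6133) = -1.
Legendre symbol -1 ⇒ 6133 is inert.

inert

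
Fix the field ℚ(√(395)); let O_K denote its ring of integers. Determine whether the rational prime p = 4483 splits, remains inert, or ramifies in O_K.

inert — (4483) stays prime in O_K

Since 395 ≢ 1 mod 4, the ring of integers is ℤ[√395] with discriminant 4·395 = 1580.
Since gcd(4483, 1580) = 1 the prime 4483 does not ramify.
Euler's criterion: 395^2241 mod 4483 = 4482. Thus (395|4483) = -1.
d is a non-residue mod p, hence 4483 remains inert in O_K.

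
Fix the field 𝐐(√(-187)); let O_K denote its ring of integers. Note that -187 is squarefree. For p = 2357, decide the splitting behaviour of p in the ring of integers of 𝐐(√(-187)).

inert — (2357) stays prime in O_K

Since -187 ≡ 1 mod 4, the ring of integers is ℤ[(1+√-187)/2] with discriminant -187.
disc(K) = -187 is not divisible by 2357; 2357 is unramified.
(-187/2357) = 2170^1178 mod 2357 = 2356, giving Legendre symbol -1.
Legendre symbol -1 ⇒ 2357 is inert.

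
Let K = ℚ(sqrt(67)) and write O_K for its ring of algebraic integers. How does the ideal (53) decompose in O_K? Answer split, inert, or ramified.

d = 67 ≡ 3 (mod 4), so O_K = ℤ[√67] and disc(K) = 4d = 268.
53 ∤ 268, so 53 is unramified.
Euler's criterion: 67^26 mod 53 = 52. Thus (67|53) = -1.
d is a non-residue mod p, hence 53 remains inert in O_K.

53 remains inert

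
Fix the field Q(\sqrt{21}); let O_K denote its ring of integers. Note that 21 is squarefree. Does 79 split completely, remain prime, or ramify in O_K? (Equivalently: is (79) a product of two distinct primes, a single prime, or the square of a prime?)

d = 21 ≡ 1 (mod 4), so O_K = ℤ[(1+√21)/2] and disc(K) = d = 21.
79 ∤ 21, so 79 is unramified.
Compute (21/79) via Euler: 21^((79-1)/2) mod 79 = 1, so (21/79) = 1.
Legendre symbol 1 ⇒ 79 is split.

p splits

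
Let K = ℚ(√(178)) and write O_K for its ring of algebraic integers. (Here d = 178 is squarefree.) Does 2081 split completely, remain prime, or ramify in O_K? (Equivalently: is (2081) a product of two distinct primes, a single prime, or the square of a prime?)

split — (2081) = 𝔭₁𝔭₂ with 𝔭₁ ≠ 𝔭₂

Since 178 ≢ 1 mod 4, the ring of integers is ℤ[√178] with discriminant 4·178 = 712.
Since gcd(2081, 712) = 1 the prime 2081 does not ramify.
Compute (178/2081) via Euler: 178^((2081-1)/2) mod 2081 = 1, so (178/2081) = 1.
d is a quadratic residue mod p, hence 2081 splits in O_K.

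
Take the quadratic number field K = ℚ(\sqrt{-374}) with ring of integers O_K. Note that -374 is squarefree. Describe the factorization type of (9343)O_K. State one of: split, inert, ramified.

inert — (9343) stays prime in O_K

Since -374 ≢ 1 mod 4, the ring of integers is ℤ[√-374] with discriminant 4·(-374) = -1496.
9343 ∤ -1496, so 9343 is unramified.
Euler's criterion: (-374)^4671 mod 9343 = 9342. Thus (-374|9343) = -1.
(-374/9343) = -1, so 9343 is inert.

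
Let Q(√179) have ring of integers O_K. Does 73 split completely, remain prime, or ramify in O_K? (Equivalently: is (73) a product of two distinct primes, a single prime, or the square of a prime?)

Since 179 ≢ 1 mod 4, the ring of integers is ℤ[√179] with discriminant 4·179 = 716.
disc(K) = 716 is not divisible by 73; 73 is unramified.
Euler's criterion: 179^36 mod 73 = 72. Thus (179|73) = -1.
(179/73) = -1, so 73 is inert.

73 remains inert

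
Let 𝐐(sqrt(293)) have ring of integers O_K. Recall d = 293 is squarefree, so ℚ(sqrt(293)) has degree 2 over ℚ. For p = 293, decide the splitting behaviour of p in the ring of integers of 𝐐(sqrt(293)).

293 is ramified

d = 293 ≡ 1 (mod 4), so O_K = ℤ[(1+√293)/2] and disc(K) = d = 293.
293 divides disc(K) = 293, so 293 ramifies.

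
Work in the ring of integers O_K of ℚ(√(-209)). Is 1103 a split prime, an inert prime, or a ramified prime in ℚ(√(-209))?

inert — (1103) stays prime in O_K

-209 mod 4 = 3, hence disc K = 4·(-209) = -836 and O_K = ℤ[√-209].
Since gcd(1103, -836) = 1 the prime 1103 does not ramify.
(-209/1103) = 894^551 mod 1103 = 1102, giving Legendre symbol -1.
Legendre symbol -1 ⇒ 1103 is inert.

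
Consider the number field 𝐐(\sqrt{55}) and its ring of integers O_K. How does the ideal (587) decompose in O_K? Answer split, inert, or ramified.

d = 55 ≡ 3 (mod 4), so O_K = ℤ[√55] and disc(K) = 4d = 220.
disc(K) = 220 is not divisible by 587; 587 is unramified.
(55/587) = 55^293 mod 587 = 1, giving Legendre symbol 1.
d is a quadratic residue mod p, hence 587 splits in O_K.

p splits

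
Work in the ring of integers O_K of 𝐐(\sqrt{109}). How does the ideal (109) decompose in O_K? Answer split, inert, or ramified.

ramified

Since 109 ≡ 1 mod 4, the ring of integers is ℤ[(1+√109)/2] with discriminant 109.
disc(K) = 109 = 109·1, so p = 109 is ramified.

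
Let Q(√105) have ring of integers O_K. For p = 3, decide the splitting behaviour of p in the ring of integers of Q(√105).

105 mod 4 = 1, hence disc K = 105 and O_K = ℤ[(1+√105)/2].
disc(K) = 105 = 3·35, so p = 3 is ramified.

ramified — (3) = 𝔭²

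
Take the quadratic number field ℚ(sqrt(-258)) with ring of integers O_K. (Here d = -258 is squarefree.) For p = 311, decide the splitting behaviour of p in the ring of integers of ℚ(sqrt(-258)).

d = -258 ≡ 2 (mod 4), so O_K = ℤ[√-258] and disc(K) = 4d = -1032.
Since gcd(311, -1032) = 1 the prime 311 does not ramify.
(-258/311) = 53^155 mod 311 = 1, giving Legendre symbol 1.
Legendre symbol 1 ⇒ 311 is split.

split — (311) = 𝔭₁𝔭₂ with 𝔭₁ ≠ 𝔭₂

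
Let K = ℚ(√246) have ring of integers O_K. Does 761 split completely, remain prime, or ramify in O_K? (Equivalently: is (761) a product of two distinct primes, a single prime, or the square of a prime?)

246 mod 4 = 2, hence disc K = 4·246 = 984 and O_K = ℤ[√246].
disc(K) = 984 is not divisible by 761; 761 is unramified.
Legendre symbol by Euler's criterion: (246/761) ≡ 246^380 ≡ 760 (mod 761), i.e. (246/761) = -1.
Legendre symbol -1 ⇒ 761 is inert.

p is inert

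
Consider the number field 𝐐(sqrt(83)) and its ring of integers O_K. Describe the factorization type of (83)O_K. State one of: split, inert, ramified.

ramifies in O_K

83 mod 4 = 3, hence disc K = 4·83 = 332 and O_K = ℤ[√83].
Ramification test: 83 | 332. The prime 83 ramifies in K.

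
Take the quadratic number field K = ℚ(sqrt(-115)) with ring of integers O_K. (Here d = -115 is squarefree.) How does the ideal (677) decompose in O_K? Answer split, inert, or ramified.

d = -115 ≡ 1 (mod 4), so O_K = ℤ[(1+√-115)/2] and disc(K) = d = -115.
Since gcd(677, -115) = 1 the prime 677 does not ramify.
Legendre symbol by Euler's criterion: (-115/677) ≡ (-115)^338 ≡ 1 (mod 677), i.e. (-115/677) = 1.
Legendre symbol 1 ⇒ 677 is split.

split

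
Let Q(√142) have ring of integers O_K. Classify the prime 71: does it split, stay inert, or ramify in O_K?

ramified

d = 142 ≡ 2 (mod 4), so O_K = ℤ[√142] and disc(K) = 4d = 568.
71 divides disc(K) = 568, so 71 ramifies.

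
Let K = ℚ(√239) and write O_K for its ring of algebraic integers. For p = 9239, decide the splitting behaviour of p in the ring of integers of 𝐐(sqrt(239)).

remains prime (inert)

Since 239 ≢ 1 mod 4, the ring of integers is ℤ[√239] with discriminant 4·239 = 956.
disc(K) = 956 is not divisible by 9239; 9239 is unramified.
Compute (239/9239) via Euler: 239^((9239-1)/2) mod 9239 = 9238, so (239/9239) = -1.
(239/9239) = -1, so 9239 is inert.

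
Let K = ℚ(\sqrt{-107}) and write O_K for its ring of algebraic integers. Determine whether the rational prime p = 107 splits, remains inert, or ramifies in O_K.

p ramifies

Since -107 ≡ 1 mod 4, the ring of integers is ℤ[(1+√-107)/2] with discriminant -107.
disc(K) = -107 = 107·(-1), so p = 107 is ramified.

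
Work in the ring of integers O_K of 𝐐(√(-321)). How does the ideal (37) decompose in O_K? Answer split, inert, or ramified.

splits completely

Since -321 ≢ 1 mod 4, the ring of integers is ℤ[√-321] with discriminant 4·(-321) = -1284.
37 ∤ -1284, so 37 is unramified.
Compute (-321/37) via Euler: 12^((37-1)/2) mod 37 = 1, so (-321/37) = 1.
d is a quadratic residue mod p, hence 37 splits in O_K.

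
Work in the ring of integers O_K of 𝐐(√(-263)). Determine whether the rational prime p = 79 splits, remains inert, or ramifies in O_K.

d = -263 ≡ 1 (mod 4), so O_K = ℤ[(1+√-263)/2] and disc(K) = d = -263.
79 ∤ -263, so 79 is unramified.
Euler's criterion: (-263)^39 mod 79 = 78. Thus (-263|79) = -1.
d is a non-residue mod p, hence 79 remains inert in O_K.

inert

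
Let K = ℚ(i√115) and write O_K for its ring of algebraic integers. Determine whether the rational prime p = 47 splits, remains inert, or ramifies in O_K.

inert

-115 mod 4 = 1, hence disc K = -115 and O_K = ℤ[(1+√-115)/2].
disc(K) = -115 is not divisible by 47; 47 is unramified.
Compute (-115/47) via Euler: 26^((47-1)/2) mod 47 = 46, so (-115/47) = -1.
d is a non-residue mod p, hence 47 remains inert in O_K.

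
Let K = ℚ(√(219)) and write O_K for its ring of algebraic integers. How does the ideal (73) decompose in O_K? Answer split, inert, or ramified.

ramifies in O_K

219 mod 4 = 3, hence disc K = 4·219 = 876 and O_K = ℤ[√219].
Ramification test: 73 | 876. The prime 73 ramifies in K.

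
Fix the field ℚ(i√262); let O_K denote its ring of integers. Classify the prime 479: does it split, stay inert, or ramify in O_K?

inert — (479) stays prime in O_K

Since -262 ≢ 1 mod 4, the ring of integers is ℤ[√-262] with discriminant 4·(-262) = -1048.
disc(K) = -1048 is not divisible by 479; 479 is unramified.
Compute (-262/479) via Euler: 217^((479-1)/2) mod 479 = 478, so (-262/479) = -1.
Legendre symbol -1 ⇒ 479 is inert.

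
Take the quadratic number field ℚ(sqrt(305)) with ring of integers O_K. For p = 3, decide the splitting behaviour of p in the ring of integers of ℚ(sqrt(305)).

p is inert

305 mod 4 = 1, hence disc K = 305 and O_K = ℤ[(1+√305)/2].
disc(K) = 305 is not divisible by 3; 3 is unramified.
Compute (305/3) via Euler: 2^((3-1)/2) mod 3 = 2, so (305/3) = -1.
d is a non-residue mod p, hence 3 remains inert in O_K.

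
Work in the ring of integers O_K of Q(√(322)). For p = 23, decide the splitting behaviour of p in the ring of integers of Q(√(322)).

p ramifies

Since 322 ≢ 1 mod 4, the ring of integers is ℤ[√322] with discriminant 4·322 = 1288.
23 divides disc(K) = 1288, so 23 ramifies.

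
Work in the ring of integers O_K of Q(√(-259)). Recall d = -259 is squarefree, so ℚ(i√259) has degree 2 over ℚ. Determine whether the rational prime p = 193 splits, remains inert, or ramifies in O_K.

remains prime (inert)

Since -259 ≡ 1 mod 4, the ring of integers is ℤ[(1+√-259)/2] with discriminant -259.
disc(K) = -259 is not divisible by 193; 193 is unramified.
Compute (-259/193) via Euler: 127^((193-1)/2) mod 193 = 192, so (-259/193) = -1.
d is a non-residue mod p, hence 193 remains inert in O_K.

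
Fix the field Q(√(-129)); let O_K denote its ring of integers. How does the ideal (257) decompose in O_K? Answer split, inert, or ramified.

split

Since -129 ≢ 1 mod 4, the ring of integers is ℤ[√-129] with discriminant 4·(-129) = -516.
Since gcd(257, -516) = 1 the prime 257 does not ramify.
(-129/257) = 128^128 mod 257 = 1, giving Legendre symbol 1.
d is a quadratic residue mod p, hence 257 splits in O_K.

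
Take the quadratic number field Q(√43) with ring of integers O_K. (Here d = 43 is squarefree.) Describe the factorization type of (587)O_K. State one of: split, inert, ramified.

Since 43 ≢ 1 mod 4, the ring of integers is ℤ[√43] with discriminant 4·43 = 172.
587 ∤ 172, so 587 is unramified.
Euler's criterion: 43^293 mod 587 = 1. Thus (43|587) = 1.
(43/587) = 1, so 587 splits.

split — (587) = 𝔭₁𝔭₂ with 𝔭₁ ≠ 𝔭₂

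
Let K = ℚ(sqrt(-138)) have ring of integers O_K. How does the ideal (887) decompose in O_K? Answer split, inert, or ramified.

p splits

-138 mod 4 = 2, hence disc K = 4·(-138) = -552 and O_K = ℤ[√-138].
disc(K) = -552 is not divisible by 887; 887 is unramified.
Compute (-138/887) via Euler: 749^((887-1)/2) mod 887 = 1, so (-138/887) = 1.
(-138/887) = 1, so 887 splits.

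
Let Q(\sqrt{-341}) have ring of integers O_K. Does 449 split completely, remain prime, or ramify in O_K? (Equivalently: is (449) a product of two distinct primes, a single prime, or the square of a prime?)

p is inert

-341 mod 4 = 3, hence disc K = 4·(-341) = -1364 and O_K = ℤ[√-341].
449 ∤ -1364, so 449 is unramified.
(-341/449) = 108^224 mod 449 = 448, giving Legendre symbol -1.
(-341/449) = -1, so 449 is inert.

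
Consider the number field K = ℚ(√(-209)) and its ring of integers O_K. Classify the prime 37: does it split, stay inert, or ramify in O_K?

inert

Since -209 ≢ 1 mod 4, the ring of integers is ℤ[√-209] with discriminant 4·(-209) = -836.
37 ∤ -836, so 37 is unramified.
Euler's criterion: (-209)^18 mod 37 = 36. Thus (-209|37) = -1.
Legendre symbol -1 ⇒ 37 is inert.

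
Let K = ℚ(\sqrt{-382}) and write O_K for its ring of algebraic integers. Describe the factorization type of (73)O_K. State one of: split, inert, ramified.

Since -382 ≢ 1 mod 4, the ring of integers is ℤ[√-382] with discriminant 4·(-382) = -1528.
73 ∤ -1528, so 73 is unramified.
Legendre symbol by Euler's criterion: (-382/73) ≡ (-382)^36 ≡ 72 (mod 73), i.e. (-382/73) = -1.
Legendre symbol -1 ⇒ 73 is inert.

73 remains inert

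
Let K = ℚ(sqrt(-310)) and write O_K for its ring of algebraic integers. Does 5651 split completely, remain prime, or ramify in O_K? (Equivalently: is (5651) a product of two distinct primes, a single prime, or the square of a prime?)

inert

d = -310 ≡ 2 (mod 4), so O_K = ℤ[√-310] and disc(K) = 4d = -1240.
5651 ∤ -1240, so 5651 is unramified.
Legendre symbol by Euler's criterion: (-310/5651) ≡ (-310)^2825 ≡ 5650 (mod 5651), i.e. (-310/5651) = -1.
(-310/5651) = -1, so 5651 is inert.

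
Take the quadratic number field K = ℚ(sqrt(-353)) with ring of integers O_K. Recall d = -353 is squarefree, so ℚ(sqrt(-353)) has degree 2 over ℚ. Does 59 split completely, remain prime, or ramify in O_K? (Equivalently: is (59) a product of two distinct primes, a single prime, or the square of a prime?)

-353 mod 4 = 3, hence disc K = 4·(-353) = -1412 and O_K = ℤ[√-353].
Since gcd(59, -1412) = 1 the prime 59 does not ramify.
(-353/59) = 1^29 mod 59 = 1, giving Legendre symbol 1.
(-353/59) = 1, so 59 splits.

splits completely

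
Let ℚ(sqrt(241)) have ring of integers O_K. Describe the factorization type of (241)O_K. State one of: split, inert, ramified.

p ramifies

d = 241 ≡ 1 (mod 4), so O_K = ℤ[(1+√241)/2] and disc(K) = d = 241.
241 divides disc(K) = 241, so 241 ramifies.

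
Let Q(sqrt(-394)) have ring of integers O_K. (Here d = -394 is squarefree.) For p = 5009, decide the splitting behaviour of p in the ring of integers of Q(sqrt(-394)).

Since -394 ≢ 1 mod 4, the ring of integers is ℤ[√-394] with discriminant 4·(-394) = -1576.
disc(K) = -1576 is not divisible by 5009; 5009 is unramified.
Euler's criterion: (-394)^2504 mod 5009 = 5008. Thus (-394|5009) = -1.
d is a non-residue mod p, hence 5009 remains inert in O_K.

p is inert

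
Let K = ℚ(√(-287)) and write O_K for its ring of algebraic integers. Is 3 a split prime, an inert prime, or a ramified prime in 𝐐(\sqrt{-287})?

split

d = -287 ≡ 1 (mod 4), so O_K = ℤ[(1+√-287)/2] and disc(K) = d = -287.
3 ∤ -287, so 3 is unramified.
Legendre symbol by Euler's criterion: (-287/3) ≡ (-287)^1 ≡ 1 (mod 3), i.e. (-287/3) = 1.
(-287/3) = 1, so 3 splits.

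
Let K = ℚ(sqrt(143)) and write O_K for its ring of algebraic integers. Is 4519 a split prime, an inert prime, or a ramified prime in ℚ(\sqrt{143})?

split

d = 143 ≡ 3 (mod 4), so O_K = ℤ[√143] and disc(K) = 4d = 572.
4519 ∤ 572, so 4519 is unramified.
Euler's criterion: 143^2259 mod 4519 = 1. Thus (143|4519) = 1.
(143/4519) = 1, so 4519 splits.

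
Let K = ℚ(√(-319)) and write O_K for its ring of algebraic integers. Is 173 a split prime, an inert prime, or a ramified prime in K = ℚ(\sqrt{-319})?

-319 mod 4 = 1, hence disc K = -319 and O_K = ℤ[(1+√-319)/2].
Since gcd(173, -319) = 1 the prime 173 does not ramify.
Legendre symbol by Euler's criterion: (-319/173) ≡ (-319)^86 ≡ 172 (mod 173), i.e. (-319/173) = -1.
(-319/173) = -1, so 173 is inert.

remains prime (inert)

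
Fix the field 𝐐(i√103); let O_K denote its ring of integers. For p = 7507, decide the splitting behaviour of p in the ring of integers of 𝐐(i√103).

split — (7507) = 𝔭₁𝔭₂ with 𝔭₁ ≠ 𝔭₂

-103 mod 4 = 1, hence disc K = -103 and O_K = ℤ[(1+√-103)/2].
disc(K) = -103 is not divisible by 7507; 7507 is unramified.
Compute (-103/7507) via Euler: 7404^((7507-1)/2) mod 7507 = 1, so (-103/7507) = 1.
(-103/7507) = 1, so 7507 splits.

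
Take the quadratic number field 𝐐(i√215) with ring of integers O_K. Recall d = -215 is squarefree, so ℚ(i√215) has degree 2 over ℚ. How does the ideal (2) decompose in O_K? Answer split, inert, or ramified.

split — (2) = 𝔭₁𝔭₂ with 𝔭₁ ≠ 𝔭₂

-215 mod 4 = 1, hence disc K = -215 and O_K = ℤ[(1+√-215)/2].
Since gcd(2, -215) = 1 the prime 2 does not ramify.
d ≡ 1 (mod 8); the supplementary law gives 2 split.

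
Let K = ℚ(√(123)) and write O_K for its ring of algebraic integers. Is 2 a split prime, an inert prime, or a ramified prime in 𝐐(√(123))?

ramified

Since 123 ≢ 1 mod 4, the ring of integers is ℤ[√123] with discriminant 4·123 = 492.
disc(K) = 492 = 2·246, so p = 2 is ramified.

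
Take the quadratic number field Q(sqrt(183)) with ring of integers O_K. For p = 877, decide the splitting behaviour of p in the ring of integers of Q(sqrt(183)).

877 remains inert

183 mod 4 = 3, hence disc K = 4·183 = 732 and O_K = ℤ[√183].
disc(K) = 732 is not divisible by 877; 877 is unramified.
Legendre symbol by Euler's criterion: (183/877) ≡ 183^438 ≡ 876 (mod 877), i.e. (183/877) = -1.
d is a non-residue mod p, hence 877 remains inert in O_K.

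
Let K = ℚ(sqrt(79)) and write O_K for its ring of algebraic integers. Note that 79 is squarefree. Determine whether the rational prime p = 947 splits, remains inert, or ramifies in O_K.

p splits

d = 79 ≡ 3 (mod 4), so O_K = ℤ[√79] and disc(K) = 4d = 316.
947 ∤ 316, so 947 is unramified.
Euler's criterion: 79^473 mod 947 = 1. Thus (79|947) = 1.
(79/947) = 1, so 947 splits.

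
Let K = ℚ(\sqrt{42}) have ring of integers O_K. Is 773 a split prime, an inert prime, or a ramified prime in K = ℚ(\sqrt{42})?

773 remains inert

42 mod 4 = 2, hence disc K = 4·42 = 168 and O_K = ℤ[√42].
773 ∤ 168, so 773 is unramified.
Legendre symbol by Euler's criterion: (42/773) ≡ 42^386 ≡ 772 (mod 773), i.e. (42/773) = -1.
Legendre symbol -1 ⇒ 773 is inert.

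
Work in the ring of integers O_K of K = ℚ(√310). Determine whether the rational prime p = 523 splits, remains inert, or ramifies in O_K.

splits completely

Since 310 ≢ 1 mod 4, the ring of integers is ℤ[√310] with discriminant 4·310 = 1240.
Since gcd(523, 1240) = 1 the prime 523 does not ramify.
Compute (310/523) via Euler: 310^((523-1)/2) mod 523 = 1, so (310/523) = 1.
Legendre symbol 1 ⇒ 523 is split.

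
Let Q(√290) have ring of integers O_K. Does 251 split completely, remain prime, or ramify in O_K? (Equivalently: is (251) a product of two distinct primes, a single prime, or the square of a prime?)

Since 290 ≢ 1 mod 4, the ring of integers is ℤ[√290] with discriminant 4·290 = 1160.
Since gcd(251, 1160) = 1 the prime 251 does not ramify.
Euler's criterion: 290^125 mod 251 = 1. Thus (290|251) = 1.
d is a quadratic residue mod p, hence 251 splits in O_K.

split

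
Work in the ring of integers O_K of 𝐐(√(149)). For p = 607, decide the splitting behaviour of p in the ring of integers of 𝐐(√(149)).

149 mod 4 = 1, hence disc K = 149 and O_K = ℤ[(1+√149)/2].
607 ∤ 149, so 607 is unramified.
Euler's criterion: 149^303 mod 607 = 606. Thus (149|607) = -1.
(149/607) = -1, so 607 is inert.

inert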